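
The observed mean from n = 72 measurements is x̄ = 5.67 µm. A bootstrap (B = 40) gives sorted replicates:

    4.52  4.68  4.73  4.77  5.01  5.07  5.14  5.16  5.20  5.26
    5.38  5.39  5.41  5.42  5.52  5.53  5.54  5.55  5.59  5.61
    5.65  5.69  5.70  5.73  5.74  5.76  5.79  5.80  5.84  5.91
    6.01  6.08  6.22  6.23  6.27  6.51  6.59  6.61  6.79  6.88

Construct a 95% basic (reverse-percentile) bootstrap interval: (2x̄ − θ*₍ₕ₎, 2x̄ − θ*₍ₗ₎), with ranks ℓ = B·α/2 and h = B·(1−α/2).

(4.55, 6.82)

Percentile endpoints at ranks 1 and 39: θ*₍1₎ = 4.52, θ*₍39₎ = 6.79.
Basic interval reflects these around x̄:
  lower = 2 × 5.67 − 6.79 = 4.55
  upper = 2 × 5.67 − 4.52 = 6.82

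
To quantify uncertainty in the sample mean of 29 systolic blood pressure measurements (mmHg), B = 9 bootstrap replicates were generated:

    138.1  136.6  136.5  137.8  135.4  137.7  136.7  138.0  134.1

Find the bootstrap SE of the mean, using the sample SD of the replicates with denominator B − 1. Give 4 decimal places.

SE* = 1.3379

Bootstrap SE is the standard deviation of the 9 replicate means.
Mean of replicates: (138.1 + 136.6 + 136.5 + 137.8 + 135.4 + 137.7 + 136.7 + 138.0 + 134.1) / 9 = 1230.90000 / 9 = 136.76667
Sum of squared deviations: (+1.33333)² + (−0.16667)² + (−0.26667)² + (+1.03333)² + (−1.36667)² + (+0.93333)² + (−0.06667)² + (+1.23333)² + (−2.66667)² = 14.32000
Variance = 14.32000 / 8 = 1.79000
SE* = √1.79000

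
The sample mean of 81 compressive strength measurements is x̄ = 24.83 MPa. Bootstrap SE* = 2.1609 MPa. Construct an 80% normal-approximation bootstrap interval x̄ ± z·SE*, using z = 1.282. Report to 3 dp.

Margin = 1.282 × 2.1609 = 2.7703
Interval: 24.83 ± 2.7703

(22.060, 27.600)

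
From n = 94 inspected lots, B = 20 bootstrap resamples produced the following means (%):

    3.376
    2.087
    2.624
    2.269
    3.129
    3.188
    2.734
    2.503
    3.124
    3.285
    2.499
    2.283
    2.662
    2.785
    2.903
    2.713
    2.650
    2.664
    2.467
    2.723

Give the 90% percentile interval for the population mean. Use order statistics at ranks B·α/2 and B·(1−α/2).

Sorted replicates: 2.087, 2.269, 2.283, 2.467, 2.499, 2.503, 2.624, 2.650, 2.662, 2.664, 2.713, 2.723, 2.734, 2.785, 2.903, 3.124, 3.129, 3.188, 3.285, 3.376
α = 0.10; lower rank = 20 × 0.050 = 1; upper rank = 20 × 0.950 = 19.
The 1st smallest replicate is 2.087; the 19th is 3.285.

(2.087, 3.285)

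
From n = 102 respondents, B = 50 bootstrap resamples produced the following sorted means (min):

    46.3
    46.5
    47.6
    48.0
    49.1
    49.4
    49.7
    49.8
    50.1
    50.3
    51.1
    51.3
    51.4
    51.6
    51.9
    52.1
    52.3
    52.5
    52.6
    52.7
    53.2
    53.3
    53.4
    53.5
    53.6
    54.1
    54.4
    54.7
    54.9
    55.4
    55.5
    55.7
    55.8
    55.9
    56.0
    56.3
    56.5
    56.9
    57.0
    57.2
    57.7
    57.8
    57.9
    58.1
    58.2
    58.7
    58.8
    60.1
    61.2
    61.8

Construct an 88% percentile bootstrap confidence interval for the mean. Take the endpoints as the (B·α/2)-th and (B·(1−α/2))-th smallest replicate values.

α = 0.12; lower rank = 50 × 0.060 = 3; upper rank = 50 × 0.940 = 47.
The 3rd smallest replicate is 47.6; the 47th is 58.8.

(47.6, 58.8)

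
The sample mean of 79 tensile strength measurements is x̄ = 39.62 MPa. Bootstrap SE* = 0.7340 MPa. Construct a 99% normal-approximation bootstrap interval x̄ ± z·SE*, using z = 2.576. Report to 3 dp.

(37.729, 41.511)

Margin = 2.576 × 0.7340 = 1.8908
Interval: 39.62 ± 1.8908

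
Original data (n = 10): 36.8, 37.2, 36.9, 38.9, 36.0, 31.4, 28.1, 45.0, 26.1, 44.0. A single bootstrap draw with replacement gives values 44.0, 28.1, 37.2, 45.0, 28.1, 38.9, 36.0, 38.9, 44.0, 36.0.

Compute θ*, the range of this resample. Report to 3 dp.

θ* = 16.900

Range = 45.0 − 28.1 = 16.900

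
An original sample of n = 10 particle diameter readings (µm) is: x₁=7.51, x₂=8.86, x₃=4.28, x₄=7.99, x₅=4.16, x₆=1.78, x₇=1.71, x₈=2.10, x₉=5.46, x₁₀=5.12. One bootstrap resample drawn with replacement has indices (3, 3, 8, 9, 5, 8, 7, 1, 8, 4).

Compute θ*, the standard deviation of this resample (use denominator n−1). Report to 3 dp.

Resample values: 4.28, 4.28, 2.10, 5.46, 4.16, 2.10, 1.71, 7.51, 2.10, 7.99.
Mean = 4.1690; sum of squared deviations = 46.3427
s² = 46.3427 / 9 = 5.1492
s = √5.1492 = 2.269

θ* = 2.269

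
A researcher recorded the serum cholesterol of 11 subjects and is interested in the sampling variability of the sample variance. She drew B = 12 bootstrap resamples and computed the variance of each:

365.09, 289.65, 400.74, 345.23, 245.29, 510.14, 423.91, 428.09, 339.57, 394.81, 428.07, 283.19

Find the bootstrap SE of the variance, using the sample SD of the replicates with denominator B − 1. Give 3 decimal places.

Bootstrap SE is the standard deviation of the 12 replicate variances.
Mean of replicates: (365.09 + 289.65 + 400.74 + 345.23 + 245.29 + 510.14 + 423.91 + 428.09 + 339.57 + 394.81 + 428.07 + 283.19) / 12 = 4453.7800 / 12 = 371.1483
Sum of squared deviations: (−6.0583)² + (−81.4983)² + (+29.5917)² + (−25.9183)² + (−125.8583)² + (+138.9917)² + (+52.7617)² + (+56.9417)² + (−31.5783)² + (+23.6617)² + (+56.9217)² + (−87.9583)² = 61945.0690
Variance = 61945.0690 / 11 = 5631.3699
SE* = √5631.3699

SE* = 75.042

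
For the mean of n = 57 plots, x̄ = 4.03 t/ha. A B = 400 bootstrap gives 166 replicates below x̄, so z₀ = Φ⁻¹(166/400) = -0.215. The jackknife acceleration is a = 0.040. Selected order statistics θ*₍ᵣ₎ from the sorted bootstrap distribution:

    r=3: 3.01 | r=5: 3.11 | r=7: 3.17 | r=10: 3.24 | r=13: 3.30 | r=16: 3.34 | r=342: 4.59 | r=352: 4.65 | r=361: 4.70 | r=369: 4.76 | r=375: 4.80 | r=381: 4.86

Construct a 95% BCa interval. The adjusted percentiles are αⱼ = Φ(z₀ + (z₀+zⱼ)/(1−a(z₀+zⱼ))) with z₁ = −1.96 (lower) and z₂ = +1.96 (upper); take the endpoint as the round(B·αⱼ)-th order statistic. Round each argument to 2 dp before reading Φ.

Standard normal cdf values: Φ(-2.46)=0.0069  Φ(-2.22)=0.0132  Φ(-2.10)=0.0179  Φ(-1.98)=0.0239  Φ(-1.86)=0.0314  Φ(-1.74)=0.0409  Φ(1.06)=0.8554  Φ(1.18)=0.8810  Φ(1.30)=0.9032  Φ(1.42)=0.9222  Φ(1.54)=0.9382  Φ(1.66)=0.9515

Lower: z₀ + z₁ = -0.215 + (-1.960) = -2.175; 1 − a(z₀+z₁) = 1 − (0.040)(-2.175) = 1.0870; argument = -0.215 + (-2.175)/1.0870 = -2.2159 → -2.22.
α₁ = Φ(-2.22) = 0.0132; rank = round(400 × 0.0132) = 5; θ*₍5₎ = 3.11.
Upper: z₀ + z₂ = 1.745; 1 − a(z₀+z₂) = 0.9302; argument = 1.6609 → 1.66; α₂ = 0.9515; rank = 381; θ*₍381₎ = 4.86.

(3.11, 4.86)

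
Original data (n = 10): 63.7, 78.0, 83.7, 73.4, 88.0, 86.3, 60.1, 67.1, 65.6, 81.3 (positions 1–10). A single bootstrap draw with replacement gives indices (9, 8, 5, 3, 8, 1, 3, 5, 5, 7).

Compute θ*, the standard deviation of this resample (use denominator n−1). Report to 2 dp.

Resample values: 65.6, 67.1, 88.0, 83.7, 67.1, 63.7, 83.7, 88.0, 88.0, 60.1.
Mean = 75.5000; sum of squared deviations = 1218.7600
s² = 1218.7600 / 9 = 135.4178
s = √135.4178 = 11.64

θ* = 11.64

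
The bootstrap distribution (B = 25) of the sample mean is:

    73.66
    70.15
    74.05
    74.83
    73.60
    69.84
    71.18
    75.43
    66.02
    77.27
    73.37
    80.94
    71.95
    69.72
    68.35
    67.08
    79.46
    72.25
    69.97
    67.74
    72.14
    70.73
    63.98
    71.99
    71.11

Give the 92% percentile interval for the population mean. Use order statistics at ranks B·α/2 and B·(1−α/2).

(63.98, 79.46)

Sorted replicates: 63.98, 66.02, 67.08, 67.74, 68.35, 69.72, 69.84, 69.97, 70.15, 70.73, 71.11, 71.18, 71.95, 71.99, 72.14, 72.25, 73.37, 73.60, 73.66, 74.05, 74.83, 75.43, 77.27, 79.46, 80.94
α = 0.08; lower rank = 25 × 0.040 = 1; upper rank = 25 × 0.960 = 24.
The 1st smallest replicate is 63.98; the 24th is 79.46.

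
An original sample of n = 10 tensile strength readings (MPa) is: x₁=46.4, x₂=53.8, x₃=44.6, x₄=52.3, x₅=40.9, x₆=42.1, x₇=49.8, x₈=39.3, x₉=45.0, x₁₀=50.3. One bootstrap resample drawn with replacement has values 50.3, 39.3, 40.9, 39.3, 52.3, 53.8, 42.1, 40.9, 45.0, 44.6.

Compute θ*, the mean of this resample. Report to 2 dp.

Mean = (50.3 + 39.3 + 40.9 + 39.3 + 52.3 + 53.8 + 42.1 + 40.9 + 45.0 + 44.6) / 10 = 448.50 / 10 = 44.85

θ* = 44.85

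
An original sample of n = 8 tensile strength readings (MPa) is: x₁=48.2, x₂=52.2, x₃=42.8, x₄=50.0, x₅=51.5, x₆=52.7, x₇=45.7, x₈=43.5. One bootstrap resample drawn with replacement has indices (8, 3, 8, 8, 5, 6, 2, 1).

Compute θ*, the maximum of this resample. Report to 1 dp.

Resample values: 43.5, 42.8, 43.5, 43.5, 51.5, 52.7, 52.2, 48.2.
Maximum = 52.7

θ* = 52.7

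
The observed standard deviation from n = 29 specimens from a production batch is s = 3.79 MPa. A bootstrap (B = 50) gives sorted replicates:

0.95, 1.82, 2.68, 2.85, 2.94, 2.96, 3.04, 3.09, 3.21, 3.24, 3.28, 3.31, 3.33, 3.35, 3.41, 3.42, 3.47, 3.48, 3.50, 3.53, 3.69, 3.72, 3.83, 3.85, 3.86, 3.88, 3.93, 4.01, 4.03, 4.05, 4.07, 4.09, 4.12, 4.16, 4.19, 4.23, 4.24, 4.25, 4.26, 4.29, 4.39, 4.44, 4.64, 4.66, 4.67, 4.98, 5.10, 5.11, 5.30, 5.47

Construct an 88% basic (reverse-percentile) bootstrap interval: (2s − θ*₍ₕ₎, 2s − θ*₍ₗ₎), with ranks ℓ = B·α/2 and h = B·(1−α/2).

(2.48, 4.90)

Percentile endpoints at ranks 3 and 47: θ*₍3₎ = 2.68, θ*₍47₎ = 5.10.
Basic interval reflects these around s:
  lower = 2 × 3.79 − 5.10 = 2.48
  upper = 2 × 3.79 − 2.68 = 4.90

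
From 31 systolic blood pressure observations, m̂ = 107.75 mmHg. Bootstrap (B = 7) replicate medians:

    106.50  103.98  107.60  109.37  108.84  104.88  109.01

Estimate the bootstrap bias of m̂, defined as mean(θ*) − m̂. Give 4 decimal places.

mean(θ*) = (106.50 + 103.98 + 107.60 + 109.37 + 108.84 + 104.88 + 109.01) / 7 = 107.16857
bias = 107.16857 − 107.75

bias = −0.5814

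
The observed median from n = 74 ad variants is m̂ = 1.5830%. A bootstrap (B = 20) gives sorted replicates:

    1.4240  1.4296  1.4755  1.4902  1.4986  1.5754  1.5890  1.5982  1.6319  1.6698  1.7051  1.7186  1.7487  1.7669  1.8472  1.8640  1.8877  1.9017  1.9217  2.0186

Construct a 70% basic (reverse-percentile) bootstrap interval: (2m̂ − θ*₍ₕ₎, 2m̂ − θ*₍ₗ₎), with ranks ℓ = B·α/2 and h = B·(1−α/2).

Percentile endpoints at ranks 3 and 17: θ*₍3₎ = 1.4755, θ*₍17₎ = 1.8877.
Basic interval reflects these around m̂:
  lower = 2 × 1.5830 − 1.8877 = 1.2783
  upper = 2 × 1.5830 − 1.4755 = 1.6905

(1.2783, 1.6905)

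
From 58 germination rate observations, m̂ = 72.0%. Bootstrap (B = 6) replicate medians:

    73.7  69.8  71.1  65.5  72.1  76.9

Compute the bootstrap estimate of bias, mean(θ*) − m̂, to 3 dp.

mean(θ*) = (73.7 + 69.8 + 71.1 + 65.5 + 72.1 + 76.9) / 6 = 71.5167
bias = 71.5167 − 72.0

bias = −0.483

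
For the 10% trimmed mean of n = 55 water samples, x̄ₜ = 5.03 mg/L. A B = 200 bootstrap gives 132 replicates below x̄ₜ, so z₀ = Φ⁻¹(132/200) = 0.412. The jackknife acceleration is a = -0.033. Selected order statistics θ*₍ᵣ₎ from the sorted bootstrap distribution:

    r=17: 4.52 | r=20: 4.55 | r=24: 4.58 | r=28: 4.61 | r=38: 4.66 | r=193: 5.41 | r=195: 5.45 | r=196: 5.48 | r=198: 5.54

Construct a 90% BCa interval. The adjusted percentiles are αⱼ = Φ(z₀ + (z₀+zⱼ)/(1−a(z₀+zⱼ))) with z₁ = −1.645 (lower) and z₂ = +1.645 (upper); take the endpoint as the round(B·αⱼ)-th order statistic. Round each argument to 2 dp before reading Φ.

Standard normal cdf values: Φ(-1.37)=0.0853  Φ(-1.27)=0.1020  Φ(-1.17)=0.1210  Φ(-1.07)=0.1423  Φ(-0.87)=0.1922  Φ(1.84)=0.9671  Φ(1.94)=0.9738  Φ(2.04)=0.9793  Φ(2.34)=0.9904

Lower: z₀ + z₁ = 0.412 + (-1.645) = -1.233; 1 − a(z₀+z₁) = 1 − (-0.033)(-1.233) = 0.9593; argument = 0.412 + (-1.233)/0.9593 = -0.8733 → -0.87.
α₁ = Φ(-0.87) = 0.1922; rank = round(200 × 0.1922) = 38; θ*₍38₎ = 4.66.
Upper: z₀ + z₂ = 2.057; 1 − a(z₀+z₂) = 1.0679; argument = 2.3382 → 2.34; α₂ = 0.9904; rank = 198; θ*₍198₎ = 5.54.

(4.66, 5.54)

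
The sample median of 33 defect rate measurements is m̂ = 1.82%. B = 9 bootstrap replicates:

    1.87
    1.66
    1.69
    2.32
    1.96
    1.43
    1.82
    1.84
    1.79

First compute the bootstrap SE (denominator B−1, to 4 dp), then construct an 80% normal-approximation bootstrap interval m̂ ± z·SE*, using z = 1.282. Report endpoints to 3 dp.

(1.510, 2.130)

Mean of replicates = 1.8200; sum of squared deviations = 0.4680; SE* = √(0.4680/8) = 0.2419
Margin = 1.282 × 0.2419 = 0.3101
Interval: 1.82 ± 0.3101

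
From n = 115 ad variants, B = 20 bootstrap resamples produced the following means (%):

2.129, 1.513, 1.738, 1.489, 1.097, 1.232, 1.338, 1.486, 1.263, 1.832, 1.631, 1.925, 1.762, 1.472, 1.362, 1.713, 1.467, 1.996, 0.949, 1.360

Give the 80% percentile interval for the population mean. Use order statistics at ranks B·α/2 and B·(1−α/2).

(1.097, 1.925)

Sorted replicates: 0.949, 1.097, 1.232, 1.263, 1.338, 1.360, 1.362, 1.467, 1.472, 1.486, 1.489, 1.513, 1.631, 1.713, 1.738, 1.762, 1.832, 1.925, 1.996, 2.129
α = 0.20; lower rank = 20 × 0.100 = 2; upper rank = 20 × 0.900 = 18.
The 2nd smallest replicate is 1.097; the 18th is 1.925.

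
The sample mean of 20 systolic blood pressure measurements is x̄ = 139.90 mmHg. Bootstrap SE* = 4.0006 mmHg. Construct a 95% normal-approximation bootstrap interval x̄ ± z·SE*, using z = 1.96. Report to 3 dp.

Margin = 1.96 × 4.0006 = 7.8412
Interval: 139.90 ± 7.8412

(132.059, 147.741)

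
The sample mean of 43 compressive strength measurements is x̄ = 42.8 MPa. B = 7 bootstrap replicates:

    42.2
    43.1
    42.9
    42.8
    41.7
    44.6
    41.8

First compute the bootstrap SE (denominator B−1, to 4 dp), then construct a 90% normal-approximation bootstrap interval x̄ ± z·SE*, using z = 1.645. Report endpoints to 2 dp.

(41.17, 44.43)

Mean of replicates = 42.7286; sum of squared deviations = 5.8743; SE* = √(5.8743/6) = 0.9895
Margin = 1.645 × 0.9895 = 1.628
Interval: 42.8 ± 1.628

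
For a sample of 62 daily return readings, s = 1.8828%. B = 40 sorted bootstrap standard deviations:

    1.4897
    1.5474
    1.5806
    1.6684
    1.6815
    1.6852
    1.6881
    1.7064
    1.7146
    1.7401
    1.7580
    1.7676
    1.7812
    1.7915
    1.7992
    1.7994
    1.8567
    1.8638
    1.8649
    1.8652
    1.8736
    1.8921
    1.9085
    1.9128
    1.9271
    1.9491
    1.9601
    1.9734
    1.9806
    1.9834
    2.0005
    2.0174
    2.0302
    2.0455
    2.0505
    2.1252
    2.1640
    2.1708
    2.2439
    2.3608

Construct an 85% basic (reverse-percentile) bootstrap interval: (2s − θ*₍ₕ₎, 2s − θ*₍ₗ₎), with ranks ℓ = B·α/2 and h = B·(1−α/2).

(1.6016, 2.1850)

Percentile endpoints at ranks 3 and 37: θ*₍3₎ = 1.5806, θ*₍37₎ = 2.1640.
Basic interval reflects these around s:
  lower = 2 × 1.8828 − 2.1640 = 1.6016
  upper = 2 × 1.8828 − 1.5806 = 2.1850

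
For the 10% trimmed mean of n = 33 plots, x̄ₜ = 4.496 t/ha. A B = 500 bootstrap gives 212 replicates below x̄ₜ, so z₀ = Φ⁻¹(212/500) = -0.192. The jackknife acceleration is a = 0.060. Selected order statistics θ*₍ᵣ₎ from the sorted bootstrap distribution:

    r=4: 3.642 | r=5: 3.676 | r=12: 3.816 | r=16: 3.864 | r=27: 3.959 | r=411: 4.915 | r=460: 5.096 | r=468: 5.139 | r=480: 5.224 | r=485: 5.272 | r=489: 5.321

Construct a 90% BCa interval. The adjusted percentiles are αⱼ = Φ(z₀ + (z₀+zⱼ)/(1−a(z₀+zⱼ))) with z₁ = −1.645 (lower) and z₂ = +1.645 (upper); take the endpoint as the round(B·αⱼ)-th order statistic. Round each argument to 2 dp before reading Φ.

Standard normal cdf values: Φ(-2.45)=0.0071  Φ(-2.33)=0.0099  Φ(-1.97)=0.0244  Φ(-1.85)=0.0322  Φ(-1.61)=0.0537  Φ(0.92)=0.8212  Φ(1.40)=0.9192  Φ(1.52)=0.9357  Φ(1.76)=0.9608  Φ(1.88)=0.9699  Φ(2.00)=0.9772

Lower: z₀ + z₁ = -0.192 + (-1.645) = -1.837; 1 − a(z₀+z₁) = 1 − (0.060)(-1.837) = 1.1102; argument = -0.192 + (-1.837)/1.1102 = -1.8466 → -1.85.
α₁ = Φ(-1.85) = 0.0322; rank = round(500 × 0.0322) = 16; θ*₍16₎ = 3.864.
Upper: z₀ + z₂ = 1.453; 1 − a(z₀+z₂) = 0.9128; argument = 1.3998 → 1.40; α₂ = 0.9192; rank = 460; θ*₍460₎ = 5.096.

(3.864, 5.096)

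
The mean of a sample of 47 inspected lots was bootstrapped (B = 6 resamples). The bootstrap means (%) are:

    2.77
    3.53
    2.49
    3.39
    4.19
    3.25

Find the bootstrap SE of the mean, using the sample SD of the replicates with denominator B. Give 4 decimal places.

Bootstrap SE is the standard deviation of the 6 replicate means.
Mean of replicates: (2.77 + 3.53 + 2.49 + 3.39 + 4.19 + 3.25) / 6 = 19.62000 / 6 = 3.27000
Sum of squared deviations: (−0.50000)² + (+0.26000)² + (−0.78000)² + (+0.12000)² + (+0.92000)² + (−0.02000)² = 1.78720
Variance = 1.78720 / 6 = 0.29787
SE* = √0.29787

SE* = 0.5458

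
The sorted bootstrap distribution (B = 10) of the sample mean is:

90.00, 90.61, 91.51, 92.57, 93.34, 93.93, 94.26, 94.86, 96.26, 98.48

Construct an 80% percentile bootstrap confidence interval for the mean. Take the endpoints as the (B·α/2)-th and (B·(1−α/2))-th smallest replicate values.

(90.00, 96.26)

α = 0.20; lower rank = 10 × 0.100 = 1; upper rank = 10 × 0.900 = 9.
The 1st smallest replicate is 90.00; the 9th is 96.26.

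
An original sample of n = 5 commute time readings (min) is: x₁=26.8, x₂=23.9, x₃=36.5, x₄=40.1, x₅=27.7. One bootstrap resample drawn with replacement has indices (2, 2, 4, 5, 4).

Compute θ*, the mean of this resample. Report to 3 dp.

Resample values: 23.9, 23.9, 40.1, 27.7, 40.1.
Mean = (23.9 + 23.9 + 40.1 + 27.7 + 40.1) / 5 = 155.70 / 5 = 31.140

θ* = 31.140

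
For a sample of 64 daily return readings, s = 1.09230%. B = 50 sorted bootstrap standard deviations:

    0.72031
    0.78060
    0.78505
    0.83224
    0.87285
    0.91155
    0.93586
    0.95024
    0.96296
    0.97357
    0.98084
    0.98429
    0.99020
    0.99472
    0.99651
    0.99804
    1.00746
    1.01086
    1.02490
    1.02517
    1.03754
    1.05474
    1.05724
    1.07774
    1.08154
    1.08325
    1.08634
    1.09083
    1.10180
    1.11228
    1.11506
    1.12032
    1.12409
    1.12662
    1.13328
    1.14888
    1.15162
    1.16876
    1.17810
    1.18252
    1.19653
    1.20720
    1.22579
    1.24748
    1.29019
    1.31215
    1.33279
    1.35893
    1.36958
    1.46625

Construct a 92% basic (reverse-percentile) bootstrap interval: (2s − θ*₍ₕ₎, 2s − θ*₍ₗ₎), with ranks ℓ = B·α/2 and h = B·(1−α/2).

(0.82567, 1.40400)

Percentile endpoints at ranks 2 and 48: θ*₍2₎ = 0.78060, θ*₍48₎ = 1.35893.
Basic interval reflects these around s:
  lower = 2 × 1.09230 − 1.35893 = 0.82567
  upper = 2 × 1.09230 − 0.78060 = 1.40400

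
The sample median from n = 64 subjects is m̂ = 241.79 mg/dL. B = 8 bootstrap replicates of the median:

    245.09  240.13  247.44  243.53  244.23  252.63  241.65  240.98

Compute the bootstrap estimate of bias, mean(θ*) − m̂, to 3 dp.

mean(θ*) = (245.09 + 240.13 + 247.44 + 243.53 + 244.23 + 252.63 + 241.65 + 240.98) / 8 = 244.4600
bias = 244.4600 − 241.79

bias = +2.670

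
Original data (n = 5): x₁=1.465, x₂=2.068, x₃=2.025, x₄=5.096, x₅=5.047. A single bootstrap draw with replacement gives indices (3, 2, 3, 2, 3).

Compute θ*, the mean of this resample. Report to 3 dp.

Resample values: 2.025, 2.068, 2.025, 2.068, 2.025.
Mean = (2.025 + 2.068 + 2.025 + 2.068 + 2.025) / 5 = 10.2110 / 5 = 2.042

θ* = 2.042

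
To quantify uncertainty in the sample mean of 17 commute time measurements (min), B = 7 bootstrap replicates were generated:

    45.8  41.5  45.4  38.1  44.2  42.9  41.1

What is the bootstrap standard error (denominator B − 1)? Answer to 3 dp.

SE* = 2.719

Bootstrap SE is the standard deviation of the 7 replicate means.
Mean of replicates: (45.8 + 41.5 + 45.4 + 38.1 + 44.2 + 42.9 + 41.1) / 7 = 299.0000 / 7 = 42.7143
Sum of squared deviations: (+3.0857)² + (−1.2143)² + (+2.6857)² + (−4.6143)² + (+1.4857)² + (+0.1857)² + (−1.6143)² = 44.3486
Variance = 44.3486 / 6 = 7.3914
SE* = √7.3914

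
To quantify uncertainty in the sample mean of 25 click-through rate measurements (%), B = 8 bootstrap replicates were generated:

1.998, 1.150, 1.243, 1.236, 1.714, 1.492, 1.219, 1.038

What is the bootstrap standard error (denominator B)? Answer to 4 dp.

Bootstrap SE is the standard deviation of the 8 replicate means.
Mean of replicates: (1.998 + 1.150 + 1.243 + 1.236 + 1.714 + 1.492 + 1.219 + 1.038) / 8 = 11.090000 / 8 = 1.386250
Sum of squared deviations: (+0.611750)² + (−0.236250)² + (−0.143250)² + (−0.150250)² + (+0.327750)² + (+0.105750)² + (−0.167250)² + (−0.348250)² = 0.741001
Variance = 0.741001 / 8 = 0.092625
SE* = √0.092625

SE* = 0.3043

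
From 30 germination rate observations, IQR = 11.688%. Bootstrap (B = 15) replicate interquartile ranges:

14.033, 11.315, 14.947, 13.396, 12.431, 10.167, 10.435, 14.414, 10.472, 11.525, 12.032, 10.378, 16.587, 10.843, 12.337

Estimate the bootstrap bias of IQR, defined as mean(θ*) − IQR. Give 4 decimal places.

mean(θ*) = (14.033 + 11.315 + 14.947 + 13.396 + 12.431 + 10.167 + 10.435 + 14.414 + 10.472 + 11.525 + 12.032 + 10.378 + 16.587 + 10.843 + 12.337) / 15 = 12.35413
bias = 12.35413 − 11.688

bias = +0.6661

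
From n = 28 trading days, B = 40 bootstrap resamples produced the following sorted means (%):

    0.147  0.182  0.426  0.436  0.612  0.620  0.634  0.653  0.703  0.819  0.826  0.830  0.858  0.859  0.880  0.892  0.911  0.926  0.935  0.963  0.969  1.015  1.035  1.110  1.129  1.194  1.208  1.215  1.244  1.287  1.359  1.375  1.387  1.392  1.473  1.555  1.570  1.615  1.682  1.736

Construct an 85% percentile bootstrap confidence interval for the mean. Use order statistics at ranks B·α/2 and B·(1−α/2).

(0.426, 1.570)

α = 0.15; lower rank = 40 × 0.075 = 3; upper rank = 40 × 0.925 = 37.
The 3rd smallest replicate is 0.426; the 37th is 1.570.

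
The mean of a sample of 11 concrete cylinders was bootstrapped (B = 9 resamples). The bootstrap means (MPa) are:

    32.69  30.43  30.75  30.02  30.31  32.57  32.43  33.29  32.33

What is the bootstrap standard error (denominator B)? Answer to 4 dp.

SE* = 1.1756

Bootstrap SE is the standard deviation of the 9 replicate means.
Mean of replicates: (32.69 + 30.43 + 30.75 + 30.02 + 30.31 + 32.57 + 32.43 + 33.29 + 32.33) / 9 = 284.82000 / 9 = 31.64667
Sum of squared deviations: (+1.04333)² + (−1.21667)² + (−0.89667)² + (−1.62667)² + (−1.33667)² + (+0.92333)² + (+0.78333)² + (+1.64333)² + (+0.68333)² = 12.43920
Variance = 12.43920 / 9 = 1.38213
SE* = √1.38213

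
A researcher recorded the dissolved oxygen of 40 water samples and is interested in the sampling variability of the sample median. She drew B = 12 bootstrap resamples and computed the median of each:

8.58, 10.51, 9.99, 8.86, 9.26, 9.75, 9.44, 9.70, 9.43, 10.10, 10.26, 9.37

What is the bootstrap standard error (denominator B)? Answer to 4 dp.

Bootstrap SE is the standard deviation of the 12 replicate medians.
Mean of replicates: (8.58 + 10.51 + 9.99 + 8.86 + 9.26 + 9.75 + 9.44 + 9.70 + 9.43 + 10.10 + 10.26 + 9.37) / 12 = 115.25000 / 12 = 9.60417
Sum of squared deviations: (−1.02417)² + (+0.90583)² + (+0.38583)² + (−0.74417)² + (−0.34417)² + (+0.14583)² + (−0.16417)² + (+0.09583)² + (−0.17417)² + (+0.49583)² + (+0.65583)² + (−0.23417)² = 3.50909
Variance = 3.50909 / 12 = 0.29242
SE* = √0.29242

SE* = 0.5408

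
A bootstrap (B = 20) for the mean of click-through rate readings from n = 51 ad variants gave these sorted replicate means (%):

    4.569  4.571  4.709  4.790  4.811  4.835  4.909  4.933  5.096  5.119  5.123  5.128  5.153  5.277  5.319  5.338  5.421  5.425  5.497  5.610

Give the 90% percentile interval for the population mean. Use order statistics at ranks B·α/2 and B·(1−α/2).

(4.569, 5.497)

α = 0.10; lower rank = 20 × 0.050 = 1; upper rank = 20 × 0.950 = 19.
The 1st smallest replicate is 4.569; the 19th is 5.497.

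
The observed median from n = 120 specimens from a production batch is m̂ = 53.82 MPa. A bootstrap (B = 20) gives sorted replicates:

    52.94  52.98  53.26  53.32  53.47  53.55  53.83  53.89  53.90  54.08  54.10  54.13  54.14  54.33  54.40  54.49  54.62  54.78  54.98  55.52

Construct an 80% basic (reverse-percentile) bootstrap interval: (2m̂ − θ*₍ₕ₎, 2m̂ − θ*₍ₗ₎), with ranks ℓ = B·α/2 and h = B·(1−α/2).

(52.86, 54.66)

Percentile endpoints at ranks 2 and 18: θ*₍2₎ = 52.98, θ*₍18₎ = 54.78.
Basic interval reflects these around m̂:
  lower = 2 × 53.82 − 54.78 = 52.86
  upper = 2 × 53.82 − 52.98 = 54.66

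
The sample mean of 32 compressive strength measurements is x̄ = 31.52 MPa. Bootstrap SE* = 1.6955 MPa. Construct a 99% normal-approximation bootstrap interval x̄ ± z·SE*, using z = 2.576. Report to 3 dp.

(27.152, 35.888)

Margin = 2.576 × 1.6955 = 4.3676
Interval: 31.52 ± 4.3676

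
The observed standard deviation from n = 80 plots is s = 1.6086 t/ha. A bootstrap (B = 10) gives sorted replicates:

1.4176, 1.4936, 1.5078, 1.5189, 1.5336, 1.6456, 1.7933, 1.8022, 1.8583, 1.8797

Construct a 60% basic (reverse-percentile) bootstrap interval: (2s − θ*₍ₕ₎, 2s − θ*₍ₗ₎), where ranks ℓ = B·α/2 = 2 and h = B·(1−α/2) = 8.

(1.4150, 1.7236)

Percentile endpoints at ranks 2 and 8: θ*₍2₎ = 1.4936, θ*₍8₎ = 1.8022.
Basic interval reflects these around s:
  lower = 2 × 1.6086 − 1.8022 = 1.4150
  upper = 2 × 1.6086 − 1.4936 = 1.7236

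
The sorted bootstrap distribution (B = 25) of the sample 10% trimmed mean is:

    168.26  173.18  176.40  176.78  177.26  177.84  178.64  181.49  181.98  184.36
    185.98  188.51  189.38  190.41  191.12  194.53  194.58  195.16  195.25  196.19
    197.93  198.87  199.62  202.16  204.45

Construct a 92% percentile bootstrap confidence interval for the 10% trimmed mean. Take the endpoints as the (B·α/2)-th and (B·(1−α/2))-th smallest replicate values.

(168.26, 202.16)

α = 0.08; lower rank = 25 × 0.040 = 1; upper rank = 25 × 0.960 = 24.
The 1st smallest replicate is 168.26; the 24th is 202.16.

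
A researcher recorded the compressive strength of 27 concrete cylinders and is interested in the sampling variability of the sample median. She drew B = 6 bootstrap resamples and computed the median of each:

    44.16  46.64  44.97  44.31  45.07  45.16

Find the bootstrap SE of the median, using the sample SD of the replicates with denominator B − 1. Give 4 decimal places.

SE* = 0.8817

Bootstrap SE is the standard deviation of the 6 replicate medians.
Mean of replicates: (44.16 + 46.64 + 44.97 + 44.31 + 45.07 + 45.16) / 6 = 270.31000 / 6 = 45.05167
Sum of squared deviations: (−0.89167)² + (+1.58833)² + (−0.08167)² + (−0.74167)² + (+0.01833)² + (+0.10833)² = 3.88668
Variance = 3.88668 / 5 = 0.77734
SE* = √0.77734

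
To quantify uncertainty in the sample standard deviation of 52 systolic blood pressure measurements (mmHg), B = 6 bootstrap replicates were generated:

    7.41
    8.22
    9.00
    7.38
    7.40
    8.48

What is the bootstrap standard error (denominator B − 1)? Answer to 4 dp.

Bootstrap SE is the standard deviation of the 6 replicate standard deviations.
Mean of replicates: (7.41 + 8.22 + 9.00 + 7.38 + 7.40 + 8.48) / 6 = 47.89000 / 6 = 7.98167
Sum of squared deviations: (−0.57167)² + (+0.23833)² + (+1.01833)² + (−0.60167)² + (−0.58167)² + (+0.49833)² = 2.36928
Variance = 2.36928 / 5 = 0.47386
SE* = √0.47386

SE* = 0.6884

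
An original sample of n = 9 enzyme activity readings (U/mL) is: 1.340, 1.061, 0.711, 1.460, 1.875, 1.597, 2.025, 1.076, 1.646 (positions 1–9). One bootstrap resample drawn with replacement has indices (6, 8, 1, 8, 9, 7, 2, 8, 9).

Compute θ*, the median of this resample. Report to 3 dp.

Resample values: 1.597, 1.076, 1.340, 1.076, 1.646, 2.025, 1.061, 1.076, 1.646.
Sorted: 1.061, 1.076, 1.076, 1.076, 1.340, 1.597, 1.646, 1.646, 2.025
Median = middle value = 1.340

θ* = 1.340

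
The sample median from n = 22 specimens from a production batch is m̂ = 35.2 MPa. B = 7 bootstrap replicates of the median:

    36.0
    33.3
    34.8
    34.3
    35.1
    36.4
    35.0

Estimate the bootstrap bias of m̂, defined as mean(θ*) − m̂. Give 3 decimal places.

bias = −0.214

mean(θ*) = (36.0 + 33.3 + 34.8 + 34.3 + 35.1 + 36.4 + 35.0) / 7 = 34.9857
bias = 34.9857 − 35.2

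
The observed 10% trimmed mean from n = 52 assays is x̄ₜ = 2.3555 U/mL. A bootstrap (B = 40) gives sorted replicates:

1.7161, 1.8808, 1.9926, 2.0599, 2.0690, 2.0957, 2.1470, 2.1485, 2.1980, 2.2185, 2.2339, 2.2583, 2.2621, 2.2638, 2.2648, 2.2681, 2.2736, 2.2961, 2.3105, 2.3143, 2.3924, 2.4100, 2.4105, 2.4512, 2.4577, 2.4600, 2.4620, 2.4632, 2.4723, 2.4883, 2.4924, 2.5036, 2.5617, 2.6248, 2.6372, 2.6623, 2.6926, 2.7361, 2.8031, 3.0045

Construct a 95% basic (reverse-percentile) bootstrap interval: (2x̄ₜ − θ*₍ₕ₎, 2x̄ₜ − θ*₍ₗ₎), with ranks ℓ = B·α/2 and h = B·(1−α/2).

(1.9079, 2.9949)

Percentile endpoints at ranks 1 and 39: θ*₍1₎ = 1.7161, θ*₍39₎ = 2.8031.
Basic interval reflects these around x̄ₜ:
  lower = 2 × 2.3555 − 2.8031 = 1.9079
  upper = 2 × 2.3555 − 1.7161 = 2.9949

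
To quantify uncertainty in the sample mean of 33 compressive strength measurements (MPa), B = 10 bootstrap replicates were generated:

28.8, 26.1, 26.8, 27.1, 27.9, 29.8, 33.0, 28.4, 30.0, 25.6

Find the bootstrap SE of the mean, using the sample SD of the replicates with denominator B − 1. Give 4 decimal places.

SE* = 2.1971

Bootstrap SE is the standard deviation of the 10 replicate means.
Mean of replicates: (28.8 + 26.1 + 26.8 + 27.1 + 27.9 + 29.8 + 33.0 + 28.4 + 30.0 + 25.6) / 10 = 283.50000 / 10 = 28.35000
Sum of squared deviations: (+0.45000)² + (−2.25000)² + (−1.55000)² + (−1.25000)² + (−0.45000)² + (+1.45000)² + (+4.65000)² + (+0.05000)² + (+1.65000)² + (−2.75000)² = 43.44500
Variance = 43.44500 / 9 = 4.82722
SE* = √4.82722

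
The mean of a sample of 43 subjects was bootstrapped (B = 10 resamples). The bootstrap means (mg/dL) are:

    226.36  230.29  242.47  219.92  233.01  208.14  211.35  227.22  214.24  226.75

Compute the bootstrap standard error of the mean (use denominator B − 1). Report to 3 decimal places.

Bootstrap SE is the standard deviation of the 10 replicate means.
Mean of replicates: (226.36 + 230.29 + 242.47 + 219.92 + 233.01 + 208.14 + 211.35 + 227.22 + 214.24 + 226.75) / 10 = 2239.7500 / 10 = 223.9750
Sum of squared deviations: (+2.3850)² + (+6.3150)² + (+18.4950)² + (−4.0550)² + (+9.0350)² + (−15.8350)² + (−12.6250)² + (+3.2450)² + (−9.7350)² + (+2.7750)² = 1008.8455
Variance = 1008.8455 / 9 = 112.0939
SE* = √112.0939

SE* = 10.587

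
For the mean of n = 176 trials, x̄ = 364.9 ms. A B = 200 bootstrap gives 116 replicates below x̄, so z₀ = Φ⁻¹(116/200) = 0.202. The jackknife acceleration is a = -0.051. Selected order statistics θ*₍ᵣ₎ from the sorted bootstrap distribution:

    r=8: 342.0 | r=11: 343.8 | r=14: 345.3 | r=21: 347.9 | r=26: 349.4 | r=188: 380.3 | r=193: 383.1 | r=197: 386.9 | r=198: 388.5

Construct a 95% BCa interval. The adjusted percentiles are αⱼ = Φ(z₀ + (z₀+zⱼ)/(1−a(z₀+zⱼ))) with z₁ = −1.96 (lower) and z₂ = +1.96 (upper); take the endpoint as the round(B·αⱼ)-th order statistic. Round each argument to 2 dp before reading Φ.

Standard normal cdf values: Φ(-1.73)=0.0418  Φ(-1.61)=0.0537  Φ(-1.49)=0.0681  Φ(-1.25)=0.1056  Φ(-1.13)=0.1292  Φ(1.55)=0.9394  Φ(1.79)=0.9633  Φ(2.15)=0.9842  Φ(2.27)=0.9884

(342.0, 386.9)

Lower: z₀ + z₁ = 0.202 + (-1.960) = -1.758; 1 − a(z₀+z₁) = 1 − (-0.051)(-1.758) = 0.9103; argument = 0.202 + (-1.758)/0.9103 = -1.7291 → -1.73.
α₁ = Φ(-1.73) = 0.0418; rank = round(200 × 0.0418) = 8; θ*₍8₎ = 342.0.
Upper: z₀ + z₂ = 2.162; 1 − a(z₀+z₂) = 1.1103; argument = 2.1493 → 2.15; α₂ = 0.9842; rank = 197; θ*₍197₎ = 386.9.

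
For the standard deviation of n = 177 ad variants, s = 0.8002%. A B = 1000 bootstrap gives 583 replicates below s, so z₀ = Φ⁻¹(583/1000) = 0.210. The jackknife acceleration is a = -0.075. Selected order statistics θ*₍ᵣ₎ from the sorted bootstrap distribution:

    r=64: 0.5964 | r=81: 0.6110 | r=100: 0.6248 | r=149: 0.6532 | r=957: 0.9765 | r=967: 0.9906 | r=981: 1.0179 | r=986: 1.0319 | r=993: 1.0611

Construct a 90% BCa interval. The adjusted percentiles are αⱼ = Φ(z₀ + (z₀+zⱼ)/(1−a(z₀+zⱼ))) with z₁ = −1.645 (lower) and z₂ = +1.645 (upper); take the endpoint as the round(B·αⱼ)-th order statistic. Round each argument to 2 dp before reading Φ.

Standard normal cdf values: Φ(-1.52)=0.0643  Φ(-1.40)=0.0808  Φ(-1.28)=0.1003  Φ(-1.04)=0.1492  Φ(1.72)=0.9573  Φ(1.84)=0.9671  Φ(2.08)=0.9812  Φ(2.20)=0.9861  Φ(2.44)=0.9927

(0.6110, 0.9906)

Lower: z₀ + z₁ = 0.210 + (-1.645) = -1.435; 1 − a(z₀+z₁) = 1 − (-0.075)(-1.435) = 0.8924; argument = 0.210 + (-1.435)/0.8924 = -1.3981 → -1.40.
α₁ = Φ(-1.40) = 0.0808; rank = round(1000 × 0.0808) = 81; θ*₍81₎ = 0.6110.
Upper: z₀ + z₂ = 1.855; 1 − a(z₀+z₂) = 1.1391; argument = 1.8384 → 1.84; α₂ = 0.9671; rank = 967; θ*₍967₎ = 0.9906.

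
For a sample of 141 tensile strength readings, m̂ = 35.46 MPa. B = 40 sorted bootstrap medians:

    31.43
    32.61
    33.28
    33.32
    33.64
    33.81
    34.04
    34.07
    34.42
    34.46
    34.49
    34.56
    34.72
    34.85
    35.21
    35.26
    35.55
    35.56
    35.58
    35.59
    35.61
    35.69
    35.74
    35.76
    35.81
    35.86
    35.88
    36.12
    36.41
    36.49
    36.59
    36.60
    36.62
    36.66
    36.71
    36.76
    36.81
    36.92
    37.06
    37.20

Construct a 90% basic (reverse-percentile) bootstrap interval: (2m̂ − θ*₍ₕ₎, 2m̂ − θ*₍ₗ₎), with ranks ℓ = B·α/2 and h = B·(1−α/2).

(34.00, 38.31)

Percentile endpoints at ranks 2 and 38: θ*₍2₎ = 32.61, θ*₍38₎ = 36.92.
Basic interval reflects these around m̂:
  lower = 2 × 35.46 − 36.92 = 34.00
  upper = 2 × 35.46 − 32.61 = 38.31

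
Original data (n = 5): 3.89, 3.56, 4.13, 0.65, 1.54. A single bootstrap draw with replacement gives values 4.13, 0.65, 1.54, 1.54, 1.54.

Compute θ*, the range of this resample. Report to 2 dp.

θ* = 3.48

Range = 4.13 − 0.65 = 3.48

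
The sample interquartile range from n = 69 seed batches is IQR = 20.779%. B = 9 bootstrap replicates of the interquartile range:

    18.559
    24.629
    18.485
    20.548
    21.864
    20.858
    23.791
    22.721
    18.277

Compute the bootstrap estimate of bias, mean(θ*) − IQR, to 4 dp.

mean(θ*) = (18.559 + 24.629 + 18.485 + 20.548 + 21.864 + 20.858 + 23.791 + 22.721 + 18.277) / 9 = 21.08133
bias = 21.08133 − 20.779

bias = +0.3023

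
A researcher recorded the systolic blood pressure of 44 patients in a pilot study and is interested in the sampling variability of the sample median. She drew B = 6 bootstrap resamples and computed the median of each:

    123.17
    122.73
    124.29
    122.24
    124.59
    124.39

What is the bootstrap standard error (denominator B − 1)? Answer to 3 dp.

SE* = 0.986

Bootstrap SE is the standard deviation of the 6 replicate medians.
Mean of replicates: (123.17 + 122.73 + 124.29 + 122.24 + 124.59 + 124.39) / 6 = 741.4100 / 6 = 123.5683
Sum of squared deviations: (−0.3983)² + (−0.8383)² + (+0.7217)² + (−1.3283)² + (+1.0217)² + (+0.8217)² = 4.8657
Variance = 4.8657 / 5 = 0.9731
SE* = √0.9731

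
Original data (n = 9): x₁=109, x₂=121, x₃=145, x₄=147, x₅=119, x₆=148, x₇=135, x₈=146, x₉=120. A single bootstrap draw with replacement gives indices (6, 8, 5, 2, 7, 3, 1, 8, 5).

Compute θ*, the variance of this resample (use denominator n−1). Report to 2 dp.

θ* = 226.75

Resample values: 148, 146, 119, 121, 135, 145, 109, 146, 119.
Mean = 132.0000; sum of squared deviations = 1814.0000
s² = 1814.0000 / 8 = 226.7500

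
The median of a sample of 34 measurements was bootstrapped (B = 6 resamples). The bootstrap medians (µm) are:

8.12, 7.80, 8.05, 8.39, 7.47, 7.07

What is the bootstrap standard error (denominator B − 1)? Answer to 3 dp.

SE* = 0.480

Bootstrap SE is the standard deviation of the 6 replicate medians.
Mean of replicates: (8.12 + 7.80 + 8.05 + 8.39 + 7.47 + 7.07) / 6 = 46.9000 / 6 = 7.8167
Sum of squared deviations: (+0.3033)² + (−0.0167)² + (+0.2333)² + (+0.5733)² + (−0.3467)² + (−0.7467)² = 1.1531
Variance = 1.1531 / 5 = 0.2306
SE* = √0.2306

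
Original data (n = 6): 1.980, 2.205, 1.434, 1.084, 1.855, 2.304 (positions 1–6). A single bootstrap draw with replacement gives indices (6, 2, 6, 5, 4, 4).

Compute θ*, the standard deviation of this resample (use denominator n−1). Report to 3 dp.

Resample values: 2.304, 2.205, 2.304, 1.855, 1.084, 1.084.
Mean = 1.8060; sum of squared deviations = 1.7002
s² = 1.7002 / 5 = 0.3400
s = √0.3400 = 0.583

θ* = 0.583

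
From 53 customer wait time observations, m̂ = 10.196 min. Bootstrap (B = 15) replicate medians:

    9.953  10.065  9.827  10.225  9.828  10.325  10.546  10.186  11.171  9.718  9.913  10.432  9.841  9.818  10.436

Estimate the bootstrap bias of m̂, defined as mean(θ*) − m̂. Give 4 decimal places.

mean(θ*) = (9.953 + 10.065 + 9.827 + 10.225 + 9.828 + 10.325 + 10.546 + 10.186 + 11.171 + 9.718 + 9.913 + 10.432 + 9.841 + 9.818 + 10.436) / 15 = 10.15227
bias = 10.15227 − 10.196

bias = −0.0437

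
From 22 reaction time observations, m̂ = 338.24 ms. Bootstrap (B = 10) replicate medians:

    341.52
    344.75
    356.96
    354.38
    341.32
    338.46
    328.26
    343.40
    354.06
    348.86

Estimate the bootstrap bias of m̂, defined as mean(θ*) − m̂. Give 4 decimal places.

bias = +6.9570

mean(θ*) = (341.52 + 344.75 + 356.96 + 354.38 + 341.32 + 338.46 + 328.26 + 343.40 + 354.06 + 348.86) / 10 = 345.19700
bias = 345.19700 − 338.24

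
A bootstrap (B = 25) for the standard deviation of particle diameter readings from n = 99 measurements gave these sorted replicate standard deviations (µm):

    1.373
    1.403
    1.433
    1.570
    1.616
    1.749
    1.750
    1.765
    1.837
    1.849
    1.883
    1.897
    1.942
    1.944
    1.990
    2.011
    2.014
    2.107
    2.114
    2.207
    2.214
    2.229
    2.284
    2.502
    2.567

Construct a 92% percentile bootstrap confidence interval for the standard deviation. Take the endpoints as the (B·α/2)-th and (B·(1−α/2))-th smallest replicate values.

(1.373, 2.502)

α = 0.08; lower rank = 25 × 0.040 = 1; upper rank = 25 × 0.960 = 24.
The 1st smallest replicate is 1.373; the 24th is 2.502.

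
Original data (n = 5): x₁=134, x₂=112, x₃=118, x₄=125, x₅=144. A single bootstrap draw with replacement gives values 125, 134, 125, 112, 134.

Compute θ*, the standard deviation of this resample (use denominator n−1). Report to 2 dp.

Mean = 126.0000; sum of squared deviations = 326.0000
s² = 326.0000 / 4 = 81.5000
s = √81.5000 = 9.03

θ* = 9.03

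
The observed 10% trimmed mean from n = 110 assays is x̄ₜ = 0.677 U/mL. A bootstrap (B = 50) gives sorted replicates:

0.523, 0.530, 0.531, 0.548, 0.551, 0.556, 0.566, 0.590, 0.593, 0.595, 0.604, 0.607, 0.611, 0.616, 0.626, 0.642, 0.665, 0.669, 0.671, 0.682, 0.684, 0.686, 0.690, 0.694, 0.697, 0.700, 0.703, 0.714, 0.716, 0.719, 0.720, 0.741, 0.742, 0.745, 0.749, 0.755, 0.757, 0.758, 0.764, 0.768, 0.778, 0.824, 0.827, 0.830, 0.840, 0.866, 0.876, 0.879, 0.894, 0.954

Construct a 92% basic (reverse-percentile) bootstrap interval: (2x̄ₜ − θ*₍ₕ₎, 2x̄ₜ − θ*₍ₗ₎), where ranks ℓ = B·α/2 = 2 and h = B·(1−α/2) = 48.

Percentile endpoints at ranks 2 and 48: θ*₍2₎ = 0.530, θ*₍48₎ = 0.879.
Basic interval reflects these around x̄ₜ:
  lower = 2 × 0.677 − 0.879 = 0.475
  upper = 2 × 0.677 − 0.530 = 0.824

(0.475, 0.824)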